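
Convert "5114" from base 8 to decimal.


Input: "5114" in base 8
Positional expansion:
  Digit '5' (value 5) x 8^3 = 2560
  Digit '1' (value 1) x 8^2 = 64
  Digit '1' (value 1) x 8^1 = 8
  Digit '4' (value 4) x 8^0 = 4
Sum = 2636

2636


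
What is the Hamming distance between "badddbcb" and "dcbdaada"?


Comparing "badddbcb" and "dcbdaada" position by position:
  Position 0: 'b' vs 'd' => differ
  Position 1: 'a' vs 'c' => differ
  Position 2: 'd' vs 'b' => differ
  Position 3: 'd' vs 'd' => same
  Position 4: 'd' vs 'a' => differ
  Position 5: 'b' vs 'a' => differ
  Position 6: 'c' vs 'd' => differ
  Position 7: 'b' vs 'a' => differ
Total differences (Hamming distance): 7

7


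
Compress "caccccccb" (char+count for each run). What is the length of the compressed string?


Input: caccccccb
Runs:
  'c' x 1 => "c1"
  'a' x 1 => "a1"
  'c' x 6 => "c6"
  'b' x 1 => "b1"
Compressed: "c1a1c6b1"
Compressed length: 8

8


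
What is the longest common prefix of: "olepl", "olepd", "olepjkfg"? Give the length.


Words: olepl, olepd, olepjkfg
  Position 0: all 'o' => match
  Position 1: all 'l' => match
  Position 2: all 'e' => match
  Position 3: all 'p' => match
  Position 4: ('l', 'd', 'j') => mismatch, stop
LCP = "olep" (length 4)

4


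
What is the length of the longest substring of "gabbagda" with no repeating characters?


Input: "gabbagda"
Sliding window (track last position of each char):
  Position 0 ('g'): window [0,0] length 1 -- new best
  Position 1 ('a'): window [0,1] length 2 -- new best
  Position 2 ('b'): window [0,2] length 3 -- new best
  Position 3 ('b'): repeat (last at 2), move window start to 3
  Position 3 ('b'): window [3,3] length 1
  Position 4 ('a'): window [3,4] length 2
  Position 5 ('g'): window [3,5] length 3
  Position 6 ('d'): window [3,6] length 4 -- new best
  Position 7 ('a'): repeat (last at 4), move window start to 5
  Position 7 ('a'): window [5,7] length 3
Longest substring with no repeats: "bagd" with length 4

4


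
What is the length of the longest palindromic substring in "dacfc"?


Input: "dacfc"
Checking substrings for palindromes:
  [2:5] "cfc" (len 3) => palindrome
Longest palindromic substring: "cfc" with length 3

3


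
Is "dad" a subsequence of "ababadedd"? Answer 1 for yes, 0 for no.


Check if "dad" is a subsequence of "ababadedd"
Greedy scan:
  Position 0 ('a'): no match needed
  Position 1 ('b'): no match needed
  Position 2 ('a'): no match needed
  Position 3 ('b'): no match needed
  Position 4 ('a'): no match needed
  Position 5 ('d'): matches sub[0] = 'd'
  Position 6 ('e'): no match needed
  Position 7 ('d'): no match needed
  Position 8 ('d'): no match needed
Only matched 1/3 characters => not a subsequence

0


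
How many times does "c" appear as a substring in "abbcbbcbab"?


Searching for "c" in "abbcbbcbab"
Scanning each position:
  Position 0: "a" => no
  Position 1: "b" => no
  Position 2: "b" => no
  Position 3: "c" => MATCH
  Position 4: "b" => no
  Position 5: "b" => no
  Position 6: "c" => MATCH
  Position 7: "b" => no
  Position 8: "a" => no
  Position 9: "b" => no
Total occurrences: 2

2


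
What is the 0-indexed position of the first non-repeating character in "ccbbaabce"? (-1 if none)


Input: ccbbaabce
Character frequencies:
  'a': 2
  'b': 3
  'c': 3
  'e': 1
Scanning left to right for freq == 1:
  Position 0 ('c'): freq=3, skip
  Position 1 ('c'): freq=3, skip
  Position 2 ('b'): freq=3, skip
  Position 3 ('b'): freq=3, skip
  Position 4 ('a'): freq=2, skip
  Position 5 ('a'): freq=2, skip
  Position 6 ('b'): freq=3, skip
  Position 7 ('c'): freq=3, skip
  Position 8 ('e'): unique! => answer = 8

8


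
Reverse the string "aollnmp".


Input: aollnmp
Reading characters right to left:
  Position 6: 'p'
  Position 5: 'm'
  Position 4: 'n'
  Position 3: 'l'
  Position 2: 'l'
  Position 1: 'o'
  Position 0: 'a'
Reversed: pmnlloa

pmnlloa


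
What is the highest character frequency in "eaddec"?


Input: eaddec
Character counts:
  'a': 1
  'c': 1
  'd': 2
  'e': 2
Maximum frequency: 2

2


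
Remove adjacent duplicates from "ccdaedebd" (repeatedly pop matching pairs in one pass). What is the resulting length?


Input: ccdaedebd
Stack-based adjacent duplicate removal:
  Read 'c': push. Stack: c
  Read 'c': matches stack top 'c' => pop. Stack: (empty)
  Read 'd': push. Stack: d
  Read 'a': push. Stack: da
  Read 'e': push. Stack: dae
  Read 'd': push. Stack: daed
  Read 'e': push. Stack: daede
  Read 'b': push. Stack: daedeb
  Read 'd': push. Stack: daedebd
Final stack: "daedebd" (length 7)

7


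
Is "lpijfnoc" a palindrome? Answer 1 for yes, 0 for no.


Input: lpijfnoc
Reversed: confjipl
  Compare pos 0 ('l') with pos 7 ('c'): MISMATCH
  Compare pos 1 ('p') with pos 6 ('o'): MISMATCH
  Compare pos 2 ('i') with pos 5 ('n'): MISMATCH
  Compare pos 3 ('j') with pos 4 ('f'): MISMATCH
Result: not a palindrome

0


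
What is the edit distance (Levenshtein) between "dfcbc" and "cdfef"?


Computing edit distance: "dfcbc" -> "cdfef"
DP table:
           c    d    f    e    f
      0    1    2    3    4    5
  d   1    1    1    2    3    4
  f   2    2    2    1    2    3
  c   3    2    3    2    2    3
  b   4    3    3    3    3    3
  c   5    4    4    4    4    4
Edit distance = dp[5][5] = 4

4


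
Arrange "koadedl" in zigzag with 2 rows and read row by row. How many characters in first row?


Zigzag "koadedl" into 2 rows:
Placing characters:
  'k' => row 0
  'o' => row 1
  'a' => row 0
  'd' => row 1
  'e' => row 0
  'd' => row 1
  'l' => row 0
Rows:
  Row 0: "kael"
  Row 1: "odd"
First row length: 4

4


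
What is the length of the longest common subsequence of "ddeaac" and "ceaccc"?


LCS of "ddeaac" and "ceaccc"
DP table:
           c    e    a    c    c    c
      0    0    0    0    0    0    0
  d   0    0    0    0    0    0    0
  d   0    0    0    0    0    0    0
  e   0    0    1    1    1    1    1
  a   0    0    1    2    2    2    2
  a   0    0    1    2    2    2    2
  c   0    1    1    2    3    3    3
LCS length = dp[6][6] = 3

3


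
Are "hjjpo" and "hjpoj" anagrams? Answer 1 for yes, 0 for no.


Strings: "hjjpo", "hjpoj"
Sorted first:  hjjop
Sorted second: hjjop
Sorted forms match => anagrams

1


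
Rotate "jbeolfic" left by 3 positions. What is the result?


Input: "jbeolfic", rotate left by 3
First 3 characters: "jbe"
Remaining characters: "olfic"
Concatenate remaining + first: "olfic" + "jbe" = "olficjbe"

olficjbe


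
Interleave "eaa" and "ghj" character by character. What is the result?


Interleaving "eaa" and "ghj":
  Position 0: 'e' from first, 'g' from second => "eg"
  Position 1: 'a' from first, 'h' from second => "ah"
  Position 2: 'a' from first, 'j' from second => "aj"
Result: egahaj

egahaj


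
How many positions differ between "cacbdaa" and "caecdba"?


Comparing "cacbdaa" and "caecdba" position by position:
  Position 0: 'c' vs 'c' => same
  Position 1: 'a' vs 'a' => same
  Position 2: 'c' vs 'e' => DIFFER
  Position 3: 'b' vs 'c' => DIFFER
  Position 4: 'd' vs 'd' => same
  Position 5: 'a' vs 'b' => DIFFER
  Position 6: 'a' vs 'a' => same
Positions that differ: 3

3


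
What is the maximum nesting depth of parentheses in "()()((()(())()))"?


Input: "()()((()(())()))"
Tracking depth:
  Position 0 '(': depth becomes 1
  Position 1 ')': depth becomes 0
  Position 2 '(': depth becomes 1
  Position 3 ')': depth becomes 0
  Position 4 '(': depth becomes 1
  Position 5 '(': depth becomes 2
  Position 6 '(': depth becomes 3
  Position 7 ')': depth becomes 2
  Position 8 '(': depth becomes 3
  Position 9 '(': depth becomes 4
  Position 10 ')': depth becomes 3
  Position 11 ')': depth becomes 2
  Position 12 '(': depth becomes 3
  Position 13 ')': depth becomes 2
  Position 14 ')': depth becomes 1
  Position 15 ')': depth becomes 0
Maximum depth reached: 4

4


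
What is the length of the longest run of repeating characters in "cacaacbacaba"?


Input: "cacaacbacaba"
Scanning for longest run:
  Position 1 ('a'): new char, reset run to 1
  Position 2 ('c'): new char, reset run to 1
  Position 3 ('a'): new char, reset run to 1
  Position 4 ('a'): continues run of 'a', length=2
  Position 5 ('c'): new char, reset run to 1
  Position 6 ('b'): new char, reset run to 1
  Position 7 ('a'): new char, reset run to 1
  Position 8 ('c'): new char, reset run to 1
  Position 9 ('a'): new char, reset run to 1
  Position 10 ('b'): new char, reset run to 1
  Position 11 ('a'): new char, reset run to 1
Longest run: 'a' with length 2

2


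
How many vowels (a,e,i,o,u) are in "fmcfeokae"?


Input: fmcfeokae
Checking each character:
  'f' at position 0: consonant
  'm' at position 1: consonant
  'c' at position 2: consonant
  'f' at position 3: consonant
  'e' at position 4: vowel (running total: 1)
  'o' at position 5: vowel (running total: 2)
  'k' at position 6: consonant
  'a' at position 7: vowel (running total: 3)
  'e' at position 8: vowel (running total: 4)
Total vowels: 4

4


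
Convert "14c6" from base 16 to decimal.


Input: "14c6" in base 16
Positional expansion:
  Digit '1' (value 1) x 16^3 = 4096
  Digit '4' (value 4) x 16^2 = 1024
  Digit 'c' (value 12) x 16^1 = 192
  Digit '6' (value 6) x 16^0 = 6
Sum = 5318

5318


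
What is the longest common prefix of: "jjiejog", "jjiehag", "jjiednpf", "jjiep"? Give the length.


Words: jjiejog, jjiehag, jjiednpf, jjiep
  Position 0: all 'j' => match
  Position 1: all 'j' => match
  Position 2: all 'i' => match
  Position 3: all 'e' => match
  Position 4: ('j', 'h', 'd', 'p') => mismatch, stop
LCP = "jjie" (length 4)

4


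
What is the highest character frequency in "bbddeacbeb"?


Input: bbddeacbeb
Character counts:
  'a': 1
  'b': 4
  'c': 1
  'd': 2
  'e': 2
Maximum frequency: 4

4


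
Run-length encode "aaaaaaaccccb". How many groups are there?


Input: aaaaaaaccccb
Scanning for consecutive runs:
  Group 1: 'a' x 7 (positions 0-6)
  Group 2: 'c' x 4 (positions 7-10)
  Group 3: 'b' x 1 (positions 11-11)
Total groups: 3

3


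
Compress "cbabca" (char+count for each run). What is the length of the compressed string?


Input: cbabca
Runs:
  'c' x 1 => "c1"
  'b' x 1 => "b1"
  'a' x 1 => "a1"
  'b' x 1 => "b1"
  'c' x 1 => "c1"
  'a' x 1 => "a1"
Compressed: "c1b1a1b1c1a1"
Compressed length: 12

12


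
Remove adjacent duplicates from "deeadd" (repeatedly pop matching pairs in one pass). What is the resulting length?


Input: deeadd
Stack-based adjacent duplicate removal:
  Read 'd': push. Stack: d
  Read 'e': push. Stack: de
  Read 'e': matches stack top 'e' => pop. Stack: d
  Read 'a': push. Stack: da
  Read 'd': push. Stack: dad
  Read 'd': matches stack top 'd' => pop. Stack: da
Final stack: "da" (length 2)

2


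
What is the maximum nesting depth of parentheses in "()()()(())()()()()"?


Input: "()()()(())()()()()"
Tracking depth:
  Position 0 '(': depth becomes 1
  Position 1 ')': depth becomes 0
  Position 2 '(': depth becomes 1
  Position 3 ')': depth becomes 0
  Position 4 '(': depth becomes 1
  Position 5 ')': depth becomes 0
  Position 6 '(': depth becomes 1
  Position 7 '(': depth becomes 2
  Position 8 ')': depth becomes 1
  Position 9 ')': depth becomes 0
  Position 10 '(': depth becomes 1
  Position 11 ')': depth becomes 0
  Position 12 '(': depth becomes 1
  Position 13 ')': depth becomes 0
  Position 14 '(': depth becomes 1
  Position 15 ')': depth becomes 0
  Position 16 '(': depth becomes 1
  Position 17 ')': depth becomes 0
Maximum depth reached: 2

2


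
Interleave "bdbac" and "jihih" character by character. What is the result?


Interleaving "bdbac" and "jihih":
  Position 0: 'b' from first, 'j' from second => "bj"
  Position 1: 'd' from first, 'i' from second => "di"
  Position 2: 'b' from first, 'h' from second => "bh"
  Position 3: 'a' from first, 'i' from second => "ai"
  Position 4: 'c' from first, 'h' from second => "ch"
Result: bjdibhaich

bjdibhaich


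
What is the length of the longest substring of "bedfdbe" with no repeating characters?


Input: "bedfdbe"
Sliding window (track last position of each char):
  Position 0 ('b'): window [0,0] length 1 -- new best
  Position 1 ('e'): window [0,1] length 2 -- new best
  Position 2 ('d'): window [0,2] length 3 -- new best
  Position 3 ('f'): window [0,3] length 4 -- new best
  Position 4 ('d'): repeat (last at 2), move window start to 3
  Position 4 ('d'): window [3,4] length 2
  Position 5 ('b'): window [3,5] length 3
  Position 6 ('e'): window [3,6] length 4
Longest substring with no repeats: "bedf" with length 4

4


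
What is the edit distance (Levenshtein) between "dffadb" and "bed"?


Computing edit distance: "dffadb" -> "bed"
DP table:
           b    e    d
      0    1    2    3
  d   1    1    2    2
  f   2    2    2    3
  f   3    3    3    3
  a   4    4    4    4
  d   5    5    5    4
  b   6    5    6    5
Edit distance = dp[6][3] = 5

5


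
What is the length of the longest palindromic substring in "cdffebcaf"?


Input: "cdffebcaf"
Checking substrings for palindromes:
  [2:4] "ff" (len 2) => palindrome
Longest palindromic substring: "ff" with length 2

2


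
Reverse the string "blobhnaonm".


Input: blobhnaonm
Reading characters right to left:
  Position 9: 'm'
  Position 8: 'n'
  Position 7: 'o'
  Position 6: 'a'
  Position 5: 'n'
  Position 4: 'h'
  Position 3: 'b'
  Position 2: 'o'
  Position 1: 'l'
  Position 0: 'b'
Reversed: mnoanhbolb

mnoanhbolb


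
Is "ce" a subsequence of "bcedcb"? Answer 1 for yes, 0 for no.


Check if "ce" is a subsequence of "bcedcb"
Greedy scan:
  Position 0 ('b'): no match needed
  Position 1 ('c'): matches sub[0] = 'c'
  Position 2 ('e'): matches sub[1] = 'e'
  Position 3 ('d'): no match needed
  Position 4 ('c'): no match needed
  Position 5 ('b'): no match needed
All 2 characters matched => is a subsequence

1


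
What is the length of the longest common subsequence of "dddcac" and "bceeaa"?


LCS of "dddcac" and "bceeaa"
DP table:
           b    c    e    e    a    a
      0    0    0    0    0    0    0
  d   0    0    0    0    0    0    0
  d   0    0    0    0    0    0    0
  d   0    0    0    0    0    0    0
  c   0    0    1    1    1    1    1
  a   0    0    1    1    1    2    2
  c   0    0    1    1    1    2    2
LCS length = dp[6][6] = 2

2


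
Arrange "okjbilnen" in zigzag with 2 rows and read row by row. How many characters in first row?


Zigzag "okjbilnen" into 2 rows:
Placing characters:
  'o' => row 0
  'k' => row 1
  'j' => row 0
  'b' => row 1
  'i' => row 0
  'l' => row 1
  'n' => row 0
  'e' => row 1
  'n' => row 0
Rows:
  Row 0: "ojinn"
  Row 1: "kble"
First row length: 5

5


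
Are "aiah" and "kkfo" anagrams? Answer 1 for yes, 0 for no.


Strings: "aiah", "kkfo"
Sorted first:  aahi
Sorted second: fkko
Differ at position 0: 'a' vs 'f' => not anagrams

0


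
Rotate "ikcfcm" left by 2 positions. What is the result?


Input: "ikcfcm", rotate left by 2
First 2 characters: "ik"
Remaining characters: "cfcm"
Concatenate remaining + first: "cfcm" + "ik" = "cfcmik"

cfcmik


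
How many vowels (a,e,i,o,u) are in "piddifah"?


Input: piddifah
Checking each character:
  'p' at position 0: consonant
  'i' at position 1: vowel (running total: 1)
  'd' at position 2: consonant
  'd' at position 3: consonant
  'i' at position 4: vowel (running total: 2)
  'f' at position 5: consonant
  'a' at position 6: vowel (running total: 3)
  'h' at position 7: consonant
Total vowels: 3

3


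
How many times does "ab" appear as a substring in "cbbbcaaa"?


Searching for "ab" in "cbbbcaaa"
Scanning each position:
  Position 0: "cb" => no
  Position 1: "bb" => no
  Position 2: "bb" => no
  Position 3: "bc" => no
  Position 4: "ca" => no
  Position 5: "aa" => no
  Position 6: "aa" => no
Total occurrences: 0

0


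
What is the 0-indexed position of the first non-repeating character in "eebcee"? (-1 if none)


Input: eebcee
Character frequencies:
  'b': 1
  'c': 1
  'e': 4
Scanning left to right for freq == 1:
  Position 0 ('e'): freq=4, skip
  Position 1 ('e'): freq=4, skip
  Position 2 ('b'): unique! => answer = 2

2


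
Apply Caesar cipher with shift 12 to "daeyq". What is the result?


Caesar cipher: shift "daeyq" by 12
  'd' (pos 3) + 12 = pos 15 = 'p'
  'a' (pos 0) + 12 = pos 12 = 'm'
  'e' (pos 4) + 12 = pos 16 = 'q'
  'y' (pos 24) + 12 = pos 10 = 'k'
  'q' (pos 16) + 12 = pos 2 = 'c'
Result: pmqkc

pmqkc


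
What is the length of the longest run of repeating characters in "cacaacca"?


Input: "cacaacca"
Scanning for longest run:
  Position 1 ('a'): new char, reset run to 1
  Position 2 ('c'): new char, reset run to 1
  Position 3 ('a'): new char, reset run to 1
  Position 4 ('a'): continues run of 'a', length=2
  Position 5 ('c'): new char, reset run to 1
  Position 6 ('c'): continues run of 'c', length=2
  Position 7 ('a'): new char, reset run to 1
Longest run: 'a' with length 2

2


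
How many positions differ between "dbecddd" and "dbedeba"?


Comparing "dbecddd" and "dbedeba" position by position:
  Position 0: 'd' vs 'd' => same
  Position 1: 'b' vs 'b' => same
  Position 2: 'e' vs 'e' => same
  Position 3: 'c' vs 'd' => DIFFER
  Position 4: 'd' vs 'e' => DIFFER
  Position 5: 'd' vs 'b' => DIFFER
  Position 6: 'd' vs 'a' => DIFFER
Positions that differ: 4

4


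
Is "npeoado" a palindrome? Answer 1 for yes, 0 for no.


Input: npeoado
Reversed: odaoepn
  Compare pos 0 ('n') with pos 6 ('o'): MISMATCH
  Compare pos 1 ('p') with pos 5 ('d'): MISMATCH
  Compare pos 2 ('e') with pos 4 ('a'): MISMATCH
Result: not a palindrome

0


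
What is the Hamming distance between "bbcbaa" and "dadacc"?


Comparing "bbcbaa" and "dadacc" position by position:
  Position 0: 'b' vs 'd' => differ
  Position 1: 'b' vs 'a' => differ
  Position 2: 'c' vs 'd' => differ
  Position 3: 'b' vs 'a' => differ
  Position 4: 'a' vs 'c' => differ
  Position 5: 'a' vs 'c' => differ
Total differences (Hamming distance): 6

6


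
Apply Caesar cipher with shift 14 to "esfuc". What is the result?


Caesar cipher: shift "esfuc" by 14
  'e' (pos 4) + 14 = pos 18 = 's'
  's' (pos 18) + 14 = pos 6 = 'g'
  'f' (pos 5) + 14 = pos 19 = 't'
  'u' (pos 20) + 14 = pos 8 = 'i'
  'c' (pos 2) + 14 = pos 16 = 'q'
Result: sgtiq

sgtiq


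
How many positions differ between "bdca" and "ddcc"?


Comparing "bdca" and "ddcc" position by position:
  Position 0: 'b' vs 'd' => DIFFER
  Position 1: 'd' vs 'd' => same
  Position 2: 'c' vs 'c' => same
  Position 3: 'a' vs 'c' => DIFFER
Positions that differ: 2

2


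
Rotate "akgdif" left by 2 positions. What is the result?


Input: "akgdif", rotate left by 2
First 2 characters: "ak"
Remaining characters: "gdif"
Concatenate remaining + first: "gdif" + "ak" = "gdifak"

gdifak


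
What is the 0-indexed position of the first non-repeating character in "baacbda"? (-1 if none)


Input: baacbda
Character frequencies:
  'a': 3
  'b': 2
  'c': 1
  'd': 1
Scanning left to right for freq == 1:
  Position 0 ('b'): freq=2, skip
  Position 1 ('a'): freq=3, skip
  Position 2 ('a'): freq=3, skip
  Position 3 ('c'): unique! => answer = 3

3


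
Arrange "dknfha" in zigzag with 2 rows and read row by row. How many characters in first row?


Zigzag "dknfha" into 2 rows:
Placing characters:
  'd' => row 0
  'k' => row 1
  'n' => row 0
  'f' => row 1
  'h' => row 0
  'a' => row 1
Rows:
  Row 0: "dnh"
  Row 1: "kfa"
First row length: 3

3


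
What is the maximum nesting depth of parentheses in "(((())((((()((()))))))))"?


Input: "(((())((((()((()))))))))"
Tracking depth:
  Position 0 '(': depth becomes 1
  Position 1 '(': depth becomes 2
  Position 2 '(': depth becomes 3
  Position 3 '(': depth becomes 4
  Position 4 ')': depth becomes 3
  Position 5 ')': depth becomes 2
  Position 6 '(': depth becomes 3
  Position 7 '(': depth becomes 4
  Position 8 '(': depth becomes 5
  Position 9 '(': depth becomes 6
  Position 10 '(': depth becomes 7
  Position 11 ')': depth becomes 6
  Position 12 '(': depth becomes 7
  Position 13 '(': depth becomes 8
  Position 14 '(': depth becomes 9
  Position 15 ')': depth becomes 8
  Position 16 ')': depth becomes 7
  Position 17 ')': depth becomes 6
  Position 18 ')': depth becomes 5
  Position 19 ')': depth becomes 4
  Position 20 ')': depth becomes 3
  Position 21 ')': depth becomes 2
  Position 22 ')': depth becomes 1
  Position 23 ')': depth becomes 0
Maximum depth reached: 9

9


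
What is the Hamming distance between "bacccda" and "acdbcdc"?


Comparing "bacccda" and "acdbcdc" position by position:
  Position 0: 'b' vs 'a' => differ
  Position 1: 'a' vs 'c' => differ
  Position 2: 'c' vs 'd' => differ
  Position 3: 'c' vs 'b' => differ
  Position 4: 'c' vs 'c' => same
  Position 5: 'd' vs 'd' => same
  Position 6: 'a' vs 'c' => differ
Total differences (Hamming distance): 5

5


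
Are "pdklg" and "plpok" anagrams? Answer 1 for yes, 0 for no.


Strings: "pdklg", "plpok"
Sorted first:  dgklp
Sorted second: klopp
Differ at position 0: 'd' vs 'k' => not anagrams

0


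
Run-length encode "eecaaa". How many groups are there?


Input: eecaaa
Scanning for consecutive runs:
  Group 1: 'e' x 2 (positions 0-1)
  Group 2: 'c' x 1 (positions 2-2)
  Group 3: 'a' x 3 (positions 3-5)
Total groups: 3

3


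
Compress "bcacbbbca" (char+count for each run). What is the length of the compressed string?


Input: bcacbbbca
Runs:
  'b' x 1 => "b1"
  'c' x 1 => "c1"
  'a' x 1 => "a1"
  'c' x 1 => "c1"
  'b' x 3 => "b3"
  'c' x 1 => "c1"
  'a' x 1 => "a1"
Compressed: "b1c1a1c1b3c1a1"
Compressed length: 14

14


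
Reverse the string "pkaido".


Input: pkaido
Reading characters right to left:
  Position 5: 'o'
  Position 4: 'd'
  Position 3: 'i'
  Position 2: 'a'
  Position 1: 'k'
  Position 0: 'p'
Reversed: odiakp

odiakp


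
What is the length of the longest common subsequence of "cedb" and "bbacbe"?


LCS of "cedb" and "bbacbe"
DP table:
           b    b    a    c    b    e
      0    0    0    0    0    0    0
  c   0    0    0    0    1    1    1
  e   0    0    0    0    1    1    2
  d   0    0    0    0    1    1    2
  b   0    1    1    1    1    2    2
LCS length = dp[4][6] = 2

2


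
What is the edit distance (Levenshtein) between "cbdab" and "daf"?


Computing edit distance: "cbdab" -> "daf"
DP table:
           d    a    f
      0    1    2    3
  c   1    1    2    3
  b   2    2    2    3
  d   3    2    3    3
  a   4    3    2    3
  b   5    4    3    3
Edit distance = dp[5][3] = 3

3


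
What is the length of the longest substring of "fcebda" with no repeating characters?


Input: "fcebda"
Sliding window (track last position of each char):
  Position 0 ('f'): window [0,0] length 1 -- new best
  Position 1 ('c'): window [0,1] length 2 -- new best
  Position 2 ('e'): window [0,2] length 3 -- new best
  Position 3 ('b'): window [0,3] length 4 -- new best
  Position 4 ('d'): window [0,4] length 5 -- new best
  Position 5 ('a'): window [0,5] length 6 -- new best
Longest substring with no repeats: "fcebda" with length 6

6


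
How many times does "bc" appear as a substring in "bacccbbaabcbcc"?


Searching for "bc" in "bacccbbaabcbcc"
Scanning each position:
  Position 0: "ba" => no
  Position 1: "ac" => no
  Position 2: "cc" => no
  Position 3: "cc" => no
  Position 4: "cb" => no
  Position 5: "bb" => no
  Position 6: "ba" => no
  Position 7: "aa" => no
  Position 8: "ab" => no
  Position 9: "bc" => MATCH
  Position 10: "cb" => no
  Position 11: "bc" => MATCH
  Position 12: "cc" => no
Total occurrences: 2

2


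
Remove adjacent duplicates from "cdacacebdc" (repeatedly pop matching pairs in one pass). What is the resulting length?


Input: cdacacebdc
Stack-based adjacent duplicate removal:
  Read 'c': push. Stack: c
  Read 'd': push. Stack: cd
  Read 'a': push. Stack: cda
  Read 'c': push. Stack: cdac
  Read 'a': push. Stack: cdaca
  Read 'c': push. Stack: cdacac
  Read 'e': push. Stack: cdacace
  Read 'b': push. Stack: cdacaceb
  Read 'd': push. Stack: cdacacebd
  Read 'c': push. Stack: cdacacebdc
Final stack: "cdacacebdc" (length 10)

10


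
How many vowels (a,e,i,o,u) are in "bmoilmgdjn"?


Input: bmoilmgdjn
Checking each character:
  'b' at position 0: consonant
  'm' at position 1: consonant
  'o' at position 2: vowel (running total: 1)
  'i' at position 3: vowel (running total: 2)
  'l' at position 4: consonant
  'm' at position 5: consonant
  'g' at position 6: consonant
  'd' at position 7: consonant
  'j' at position 8: consonant
  'n' at position 9: consonant
Total vowels: 2

2


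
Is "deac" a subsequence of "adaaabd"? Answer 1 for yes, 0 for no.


Check if "deac" is a subsequence of "adaaabd"
Greedy scan:
  Position 0 ('a'): no match needed
  Position 1 ('d'): matches sub[0] = 'd'
  Position 2 ('a'): no match needed
  Position 3 ('a'): no match needed
  Position 4 ('a'): no match needed
  Position 5 ('b'): no match needed
  Position 6 ('d'): no match needed
Only matched 1/4 characters => not a subsequence

0


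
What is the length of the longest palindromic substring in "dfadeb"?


Input: "dfadeb"
Checking substrings for palindromes:
  No multi-char palindromic substrings found
Longest palindromic substring: "d" with length 1

1


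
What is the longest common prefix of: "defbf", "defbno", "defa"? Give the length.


Words: defbf, defbno, defa
  Position 0: all 'd' => match
  Position 1: all 'e' => match
  Position 2: all 'f' => match
  Position 3: ('b', 'b', 'a') => mismatch, stop
LCP = "def" (length 3)

3


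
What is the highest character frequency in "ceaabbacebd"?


Input: ceaabbacebd
Character counts:
  'a': 3
  'b': 3
  'c': 2
  'd': 1
  'e': 2
Maximum frequency: 3

3


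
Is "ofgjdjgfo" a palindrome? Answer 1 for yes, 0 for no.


Input: ofgjdjgfo
Reversed: ofgjdjgfo
  Compare pos 0 ('o') with pos 8 ('o'): match
  Compare pos 1 ('f') with pos 7 ('f'): match
  Compare pos 2 ('g') with pos 6 ('g'): match
  Compare pos 3 ('j') with pos 5 ('j'): match
Result: palindrome

1


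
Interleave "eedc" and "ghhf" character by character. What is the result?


Interleaving "eedc" and "ghhf":
  Position 0: 'e' from first, 'g' from second => "eg"
  Position 1: 'e' from first, 'h' from second => "eh"
  Position 2: 'd' from first, 'h' from second => "dh"
  Position 3: 'c' from first, 'f' from second => "cf"
Result: egehdhcf

egehdhcf


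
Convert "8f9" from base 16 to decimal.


Input: "8f9" in base 16
Positional expansion:
  Digit '8' (value 8) x 16^2 = 2048
  Digit 'f' (value 15) x 16^1 = 240
  Digit '9' (value 9) x 16^0 = 9
Sum = 2297

2297


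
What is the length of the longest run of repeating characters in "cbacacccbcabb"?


Input: "cbacacccbcabb"
Scanning for longest run:
  Position 1 ('b'): new char, reset run to 1
  Position 2 ('a'): new char, reset run to 1
  Position 3 ('c'): new char, reset run to 1
  Position 4 ('a'): new char, reset run to 1
  Position 5 ('c'): new char, reset run to 1
  Position 6 ('c'): continues run of 'c', length=2
  Position 7 ('c'): continues run of 'c', length=3
  Position 8 ('b'): new char, reset run to 1
  Position 9 ('c'): new char, reset run to 1
  Position 10 ('a'): new char, reset run to 1
  Position 11 ('b'): new char, reset run to 1
  Position 12 ('b'): continues run of 'b', length=2
Longest run: 'c' with length 3

3


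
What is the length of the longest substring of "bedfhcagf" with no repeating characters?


Input: "bedfhcagf"
Sliding window (track last position of each char):
  Position 0 ('b'): window [0,0] length 1 -- new best
  Position 1 ('e'): window [0,1] length 2 -- new best
  Position 2 ('d'): window [0,2] length 3 -- new best
  Position 3 ('f'): window [0,3] length 4 -- new best
  Position 4 ('h'): window [0,4] length 5 -- new best
  Position 5 ('c'): window [0,5] length 6 -- new best
  Position 6 ('a'): window [0,6] length 7 -- new best
  Position 7 ('g'): window [0,7] length 8 -- new best
  Position 8 ('f'): repeat (last at 3), move window start to 4
  Position 8 ('f'): window [4,8] length 5
Longest substring with no repeats: "bedfhcag" with length 8

8


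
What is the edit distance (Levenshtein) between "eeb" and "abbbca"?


Computing edit distance: "eeb" -> "abbbca"
DP table:
           a    b    b    b    c    a
      0    1    2    3    4    5    6
  e   1    1    2    3    4    5    6
  e   2    2    2    3    4    5    6
  b   3    3    2    2    3    4    5
Edit distance = dp[3][6] = 5

5


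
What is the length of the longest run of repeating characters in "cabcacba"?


Input: "cabcacba"
Scanning for longest run:
  Position 1 ('a'): new char, reset run to 1
  Position 2 ('b'): new char, reset run to 1
  Position 3 ('c'): new char, reset run to 1
  Position 4 ('a'): new char, reset run to 1
  Position 5 ('c'): new char, reset run to 1
  Position 6 ('b'): new char, reset run to 1
  Position 7 ('a'): new char, reset run to 1
Longest run: 'c' with length 1

1


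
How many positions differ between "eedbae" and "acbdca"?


Comparing "eedbae" and "acbdca" position by position:
  Position 0: 'e' vs 'a' => DIFFER
  Position 1: 'e' vs 'c' => DIFFER
  Position 2: 'd' vs 'b' => DIFFER
  Position 3: 'b' vs 'd' => DIFFER
  Position 4: 'a' vs 'c' => DIFFER
  Position 5: 'e' vs 'a' => DIFFER
Positions that differ: 6

6


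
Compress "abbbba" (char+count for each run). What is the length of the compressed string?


Input: abbbba
Runs:
  'a' x 1 => "a1"
  'b' x 4 => "b4"
  'a' x 1 => "a1"
Compressed: "a1b4a1"
Compressed length: 6

6


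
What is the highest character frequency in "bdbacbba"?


Input: bdbacbba
Character counts:
  'a': 2
  'b': 4
  'c': 1
  'd': 1
Maximum frequency: 4

4


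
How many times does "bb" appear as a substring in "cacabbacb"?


Searching for "bb" in "cacabbacb"
Scanning each position:
  Position 0: "ca" => no
  Position 1: "ac" => no
  Position 2: "ca" => no
  Position 3: "ab" => no
  Position 4: "bb" => MATCH
  Position 5: "ba" => no
  Position 6: "ac" => no
  Position 7: "cb" => no
Total occurrences: 1

1


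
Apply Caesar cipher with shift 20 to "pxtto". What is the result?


Caesar cipher: shift "pxtto" by 20
  'p' (pos 15) + 20 = pos 9 = 'j'
  'x' (pos 23) + 20 = pos 17 = 'r'
  't' (pos 19) + 20 = pos 13 = 'n'
  't' (pos 19) + 20 = pos 13 = 'n'
  'o' (pos 14) + 20 = pos 8 = 'i'
Result: jrnni

jrnni


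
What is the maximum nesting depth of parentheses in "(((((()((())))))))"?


Input: "(((((()((())))))))"
Tracking depth:
  Position 0 '(': depth becomes 1
  Position 1 '(': depth becomes 2
  Position 2 '(': depth becomes 3
  Position 3 '(': depth becomes 4
  Position 4 '(': depth becomes 5
  Position 5 '(': depth becomes 6
  Position 6 ')': depth becomes 5
  Position 7 '(': depth becomes 6
  Position 8 '(': depth becomes 7
  Position 9 '(': depth becomes 8
  Position 10 ')': depth becomes 7
  Position 11 ')': depth becomes 6
  Position 12 ')': depth becomes 5
  Position 13 ')': depth becomes 4
  Position 14 ')': depth becomes 3
  Position 15 ')': depth becomes 2
  Position 16 ')': depth becomes 1
  Position 17 ')': depth becomes 0
Maximum depth reached: 8

8


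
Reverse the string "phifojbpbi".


Input: phifojbpbi
Reading characters right to left:
  Position 9: 'i'
  Position 8: 'b'
  Position 7: 'p'
  Position 6: 'b'
  Position 5: 'j'
  Position 4: 'o'
  Position 3: 'f'
  Position 2: 'i'
  Position 1: 'h'
  Position 0: 'p'
Reversed: ibpbjofihp

ibpbjofihp


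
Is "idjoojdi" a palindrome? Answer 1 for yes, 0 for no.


Input: idjoojdi
Reversed: idjoojdi
  Compare pos 0 ('i') with pos 7 ('i'): match
  Compare pos 1 ('d') with pos 6 ('d'): match
  Compare pos 2 ('j') with pos 5 ('j'): match
  Compare pos 3 ('o') with pos 4 ('o'): match
Result: palindrome

1


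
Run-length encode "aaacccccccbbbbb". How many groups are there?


Input: aaacccccccbbbbb
Scanning for consecutive runs:
  Group 1: 'a' x 3 (positions 0-2)
  Group 2: 'c' x 7 (positions 3-9)
  Group 3: 'b' x 5 (positions 10-14)
Total groups: 3

3


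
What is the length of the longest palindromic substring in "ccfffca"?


Input: "ccfffca"
Checking substrings for palindromes:
  [1:6] "cfffc" (len 5) => palindrome
  [2:5] "fff" (len 3) => palindrome
  [0:2] "cc" (len 2) => palindrome
  [2:4] "ff" (len 2) => palindrome
  [3:5] "ff" (len 2) => palindrome
Longest palindromic substring: "cfffc" with length 5

5


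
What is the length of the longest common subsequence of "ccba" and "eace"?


LCS of "ccba" and "eace"
DP table:
           e    a    c    e
      0    0    0    0    0
  c   0    0    0    1    1
  c   0    0    0    1    1
  b   0    0    0    1    1
  a   0    0    1    1    1
LCS length = dp[4][4] = 1

1


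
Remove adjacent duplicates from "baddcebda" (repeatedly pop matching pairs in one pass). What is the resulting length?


Input: baddcebda
Stack-based adjacent duplicate removal:
  Read 'b': push. Stack: b
  Read 'a': push. Stack: ba
  Read 'd': push. Stack: bad
  Read 'd': matches stack top 'd' => pop. Stack: ba
  Read 'c': push. Stack: bac
  Read 'e': push. Stack: bace
  Read 'b': push. Stack: baceb
  Read 'd': push. Stack: bacebd
  Read 'a': push. Stack: bacebda
Final stack: "bacebda" (length 7)

7


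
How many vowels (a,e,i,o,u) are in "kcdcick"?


Input: kcdcick
Checking each character:
  'k' at position 0: consonant
  'c' at position 1: consonant
  'd' at position 2: consonant
  'c' at position 3: consonant
  'i' at position 4: vowel (running total: 1)
  'c' at position 5: consonant
  'k' at position 6: consonant
Total vowels: 1

1


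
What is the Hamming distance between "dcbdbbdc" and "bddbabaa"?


Comparing "dcbdbbdc" and "bddbabaa" position by position:
  Position 0: 'd' vs 'b' => differ
  Position 1: 'c' vs 'd' => differ
  Position 2: 'b' vs 'd' => differ
  Position 3: 'd' vs 'b' => differ
  Position 4: 'b' vs 'a' => differ
  Position 5: 'b' vs 'b' => same
  Position 6: 'd' vs 'a' => differ
  Position 7: 'c' vs 'a' => differ
Total differences (Hamming distance): 7

7


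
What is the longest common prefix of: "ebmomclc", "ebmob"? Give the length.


Words: ebmomclc, ebmob
  Position 0: all 'e' => match
  Position 1: all 'b' => match
  Position 2: all 'm' => match
  Position 3: all 'o' => match
  Position 4: ('m', 'b') => mismatch, stop
LCP = "ebmo" (length 4)

4


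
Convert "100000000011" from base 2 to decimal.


Input: "100000000011" in base 2
Positional expansion:
  Digit '1' (value 1) x 2^11 = 2048
  Digit '0' (value 0) x 2^10 = 0
  Digit '0' (value 0) x 2^9 = 0
  Digit '0' (value 0) x 2^8 = 0
  Digit '0' (value 0) x 2^7 = 0
  Digit '0' (value 0) x 2^6 = 0
  Digit '0' (value 0) x 2^5 = 0
  Digit '0' (value 0) x 2^4 = 0
  Digit '0' (value 0) x 2^3 = 0
  Digit '0' (value 0) x 2^2 = 0
  Digit '1' (value 1) x 2^1 = 2
  Digit '1' (value 1) x 2^0 = 1
Sum = 2051

2051


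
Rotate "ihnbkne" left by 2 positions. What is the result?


Input: "ihnbkne", rotate left by 2
First 2 characters: "ih"
Remaining characters: "nbkne"
Concatenate remaining + first: "nbkne" + "ih" = "nbkneih"

nbkneih


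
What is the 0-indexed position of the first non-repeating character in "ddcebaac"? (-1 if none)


Input: ddcebaac
Character frequencies:
  'a': 2
  'b': 1
  'c': 2
  'd': 2
  'e': 1
Scanning left to right for freq == 1:
  Position 0 ('d'): freq=2, skip
  Position 1 ('d'): freq=2, skip
  Position 2 ('c'): freq=2, skip
  Position 3 ('e'): unique! => answer = 3

3


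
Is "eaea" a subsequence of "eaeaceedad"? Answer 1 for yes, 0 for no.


Check if "eaea" is a subsequence of "eaeaceedad"
Greedy scan:
  Position 0 ('e'): matches sub[0] = 'e'
  Position 1 ('a'): matches sub[1] = 'a'
  Position 2 ('e'): matches sub[2] = 'e'
  Position 3 ('a'): matches sub[3] = 'a'
  Position 4 ('c'): no match needed
  Position 5 ('e'): no match needed
  Position 6 ('e'): no match needed
  Position 7 ('d'): no match needed
  Position 8 ('a'): no match needed
  Position 9 ('d'): no match needed
All 4 characters matched => is a subsequence

1


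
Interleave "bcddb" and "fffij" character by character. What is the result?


Interleaving "bcddb" and "fffij":
  Position 0: 'b' from first, 'f' from second => "bf"
  Position 1: 'c' from first, 'f' from second => "cf"
  Position 2: 'd' from first, 'f' from second => "df"
  Position 3: 'd' from first, 'i' from second => "di"
  Position 4: 'b' from first, 'j' from second => "bj"
Result: bfcfdfdibj

bfcfdfdibj


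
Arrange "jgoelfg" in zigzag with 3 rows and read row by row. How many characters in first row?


Zigzag "jgoelfg" into 3 rows:
Placing characters:
  'j' => row 0
  'g' => row 1
  'o' => row 2
  'e' => row 1
  'l' => row 0
  'f' => row 1
  'g' => row 2
Rows:
  Row 0: "jl"
  Row 1: "gef"
  Row 2: "og"
First row length: 2

2


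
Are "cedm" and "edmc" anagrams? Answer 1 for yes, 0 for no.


Strings: "cedm", "edmc"
Sorted first:  cdem
Sorted second: cdem
Sorted forms match => anagrams

1


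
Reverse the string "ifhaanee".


Input: ifhaanee
Reading characters right to left:
  Position 7: 'e'
  Position 6: 'e'
  Position 5: 'n'
  Position 4: 'a'
  Position 3: 'a'
  Position 2: 'h'
  Position 1: 'f'
  Position 0: 'i'
Reversed: eenaahfi

eenaahfi


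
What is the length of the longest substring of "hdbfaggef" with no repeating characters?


Input: "hdbfaggef"
Sliding window (track last position of each char):
  Position 0 ('h'): window [0,0] length 1 -- new best
  Position 1 ('d'): window [0,1] length 2 -- new best
  Position 2 ('b'): window [0,2] length 3 -- new best
  Position 3 ('f'): window [0,3] length 4 -- new best
  Position 4 ('a'): window [0,4] length 5 -- new best
  Position 5 ('g'): window [0,5] length 6 -- new best
  Position 6 ('g'): repeat (last at 5), move window start to 6
  Position 6 ('g'): window [6,6] length 1
  Position 7 ('e'): window [6,7] length 2
  Position 8 ('f'): window [6,8] length 3
Longest substring with no repeats: "hdbfag" with length 6

6


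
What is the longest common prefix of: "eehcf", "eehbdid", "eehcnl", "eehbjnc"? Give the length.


Words: eehcf, eehbdid, eehcnl, eehbjnc
  Position 0: all 'e' => match
  Position 1: all 'e' => match
  Position 2: all 'h' => match
  Position 3: ('c', 'b', 'c', 'b') => mismatch, stop
LCP = "eeh" (length 3)

3


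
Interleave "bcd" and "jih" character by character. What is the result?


Interleaving "bcd" and "jih":
  Position 0: 'b' from first, 'j' from second => "bj"
  Position 1: 'c' from first, 'i' from second => "ci"
  Position 2: 'd' from first, 'h' from second => "dh"
Result: bjcidh

bjcidh


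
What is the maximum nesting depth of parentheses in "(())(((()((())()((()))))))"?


Input: "(())(((()((())()((()))))))"
Tracking depth:
  Position 0 '(': depth becomes 1
  Position 1 '(': depth becomes 2
  Position 2 ')': depth becomes 1
  Position 3 ')': depth becomes 0
  Position 4 '(': depth becomes 1
  Position 5 '(': depth becomes 2
  Position 6 '(': depth becomes 3
  Position 7 '(': depth becomes 4
  Position 8 ')': depth becomes 3
  Position 9 '(': depth becomes 4
  Position 10 '(': depth becomes 5
  Position 11 '(': depth becomes 6
  Position 12 ')': depth becomes 5
  Position 13 ')': depth becomes 4
  Position 14 '(': depth becomes 5
  Position 15 ')': depth becomes 4
  Position 16 '(': depth becomes 5
  Position 17 '(': depth becomes 6
  Position 18 '(': depth becomes 7
  Position 19 ')': depth becomes 6
  Position 20 ')': depth becomes 5
  Position 21 ')': depth becomes 4
  Position 22 ')': depth becomes 3
  Position 23 ')': depth becomes 2
  Position 24 ')': depth becomes 1
  Position 25 ')': depth becomes 0
Maximum depth reached: 7

7


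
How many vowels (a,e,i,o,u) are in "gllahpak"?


Input: gllahpak
Checking each character:
  'g' at position 0: consonant
  'l' at position 1: consonant
  'l' at position 2: consonant
  'a' at position 3: vowel (running total: 1)
  'h' at position 4: consonant
  'p' at position 5: consonant
  'a' at position 6: vowel (running total: 2)
  'k' at position 7: consonant
Total vowels: 2

2
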